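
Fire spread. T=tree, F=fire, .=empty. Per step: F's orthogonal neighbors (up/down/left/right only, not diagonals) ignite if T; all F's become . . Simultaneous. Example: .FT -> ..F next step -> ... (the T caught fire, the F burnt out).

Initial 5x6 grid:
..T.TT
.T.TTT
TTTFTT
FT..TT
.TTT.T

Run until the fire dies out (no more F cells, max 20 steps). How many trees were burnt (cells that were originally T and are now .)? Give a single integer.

Answer: 18

Derivation:
Step 1: +5 fires, +2 burnt (F count now 5)
Step 2: +5 fires, +5 burnt (F count now 5)
Step 3: +5 fires, +5 burnt (F count now 5)
Step 4: +3 fires, +5 burnt (F count now 3)
Step 5: +0 fires, +3 burnt (F count now 0)
Fire out after step 5
Initially T: 19, now '.': 29
Total burnt (originally-T cells now '.'): 18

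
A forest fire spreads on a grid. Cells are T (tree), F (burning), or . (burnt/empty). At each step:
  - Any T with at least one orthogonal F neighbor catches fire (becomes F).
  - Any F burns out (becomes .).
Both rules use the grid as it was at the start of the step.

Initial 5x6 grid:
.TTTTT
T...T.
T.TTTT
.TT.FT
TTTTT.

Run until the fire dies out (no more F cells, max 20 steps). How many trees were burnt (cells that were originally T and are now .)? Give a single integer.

Step 1: +3 fires, +1 burnt (F count now 3)
Step 2: +4 fires, +3 burnt (F count now 4)
Step 3: +3 fires, +4 burnt (F count now 3)
Step 4: +4 fires, +3 burnt (F count now 4)
Step 5: +3 fires, +4 burnt (F count now 3)
Step 6: +1 fires, +3 burnt (F count now 1)
Step 7: +0 fires, +1 burnt (F count now 0)
Fire out after step 7
Initially T: 20, now '.': 28
Total burnt (originally-T cells now '.'): 18

Answer: 18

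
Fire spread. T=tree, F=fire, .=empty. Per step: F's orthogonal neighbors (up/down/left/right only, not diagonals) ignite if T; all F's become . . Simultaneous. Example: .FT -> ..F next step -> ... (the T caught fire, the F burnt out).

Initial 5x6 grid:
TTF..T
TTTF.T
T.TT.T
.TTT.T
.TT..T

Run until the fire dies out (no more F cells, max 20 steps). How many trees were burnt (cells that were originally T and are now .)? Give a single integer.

Step 1: +3 fires, +2 burnt (F count now 3)
Step 2: +4 fires, +3 burnt (F count now 4)
Step 3: +2 fires, +4 burnt (F count now 2)
Step 4: +3 fires, +2 burnt (F count now 3)
Step 5: +1 fires, +3 burnt (F count now 1)
Step 6: +0 fires, +1 burnt (F count now 0)
Fire out after step 6
Initially T: 18, now '.': 25
Total burnt (originally-T cells now '.'): 13

Answer: 13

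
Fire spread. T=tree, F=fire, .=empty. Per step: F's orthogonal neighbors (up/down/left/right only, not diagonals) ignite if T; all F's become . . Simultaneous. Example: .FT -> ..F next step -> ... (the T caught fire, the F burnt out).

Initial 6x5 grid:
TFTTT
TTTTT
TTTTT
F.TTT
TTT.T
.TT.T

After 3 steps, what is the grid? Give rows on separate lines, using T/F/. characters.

Step 1: 5 trees catch fire, 2 burn out
  F.FTT
  TFTTT
  FTTTT
  ..TTT
  FTT.T
  .TT.T
Step 2: 5 trees catch fire, 5 burn out
  ...FT
  F.FTT
  .FTTT
  ..TTT
  .FT.T
  .TT.T
Step 3: 5 trees catch fire, 5 burn out
  ....F
  ...FT
  ..FTT
  ..TTT
  ..F.T
  .FT.T

....F
...FT
..FTT
..TTT
..F.T
.FT.T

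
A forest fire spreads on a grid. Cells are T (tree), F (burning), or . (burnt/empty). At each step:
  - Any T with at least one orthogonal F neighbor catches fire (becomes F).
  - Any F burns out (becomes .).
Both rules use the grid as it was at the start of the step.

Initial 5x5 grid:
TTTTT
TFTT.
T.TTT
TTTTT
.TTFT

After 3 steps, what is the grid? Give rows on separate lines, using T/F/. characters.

Step 1: 6 trees catch fire, 2 burn out
  TFTTT
  F.FT.
  T.TTT
  TTTFT
  .TF.F
Step 2: 9 trees catch fire, 6 burn out
  F.FTT
  ...F.
  F.FFT
  TTF.F
  .F...
Step 3: 4 trees catch fire, 9 burn out
  ...FT
  .....
  ....F
  FF...
  .....

...FT
.....
....F
FF...
.....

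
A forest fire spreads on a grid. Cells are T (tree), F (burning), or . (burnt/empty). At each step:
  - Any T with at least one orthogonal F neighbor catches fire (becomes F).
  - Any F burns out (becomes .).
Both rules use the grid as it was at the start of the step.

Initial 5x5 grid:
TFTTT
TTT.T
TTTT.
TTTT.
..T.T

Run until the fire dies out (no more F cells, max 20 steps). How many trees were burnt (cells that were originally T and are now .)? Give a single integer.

Step 1: +3 fires, +1 burnt (F count now 3)
Step 2: +4 fires, +3 burnt (F count now 4)
Step 3: +4 fires, +4 burnt (F count now 4)
Step 4: +4 fires, +4 burnt (F count now 4)
Step 5: +2 fires, +4 burnt (F count now 2)
Step 6: +0 fires, +2 burnt (F count now 0)
Fire out after step 6
Initially T: 18, now '.': 24
Total burnt (originally-T cells now '.'): 17

Answer: 17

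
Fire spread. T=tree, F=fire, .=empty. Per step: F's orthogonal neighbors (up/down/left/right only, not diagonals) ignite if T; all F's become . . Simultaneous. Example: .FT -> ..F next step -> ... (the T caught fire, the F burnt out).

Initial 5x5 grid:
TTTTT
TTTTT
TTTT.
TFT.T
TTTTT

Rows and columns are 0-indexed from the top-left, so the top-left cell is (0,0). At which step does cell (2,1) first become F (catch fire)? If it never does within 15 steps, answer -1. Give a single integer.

Step 1: cell (2,1)='F' (+4 fires, +1 burnt)
  -> target ignites at step 1
Step 2: cell (2,1)='.' (+5 fires, +4 burnt)
Step 3: cell (2,1)='.' (+5 fires, +5 burnt)
Step 4: cell (2,1)='.' (+4 fires, +5 burnt)
Step 5: cell (2,1)='.' (+3 fires, +4 burnt)
Step 6: cell (2,1)='.' (+1 fires, +3 burnt)
Step 7: cell (2,1)='.' (+0 fires, +1 burnt)
  fire out at step 7

1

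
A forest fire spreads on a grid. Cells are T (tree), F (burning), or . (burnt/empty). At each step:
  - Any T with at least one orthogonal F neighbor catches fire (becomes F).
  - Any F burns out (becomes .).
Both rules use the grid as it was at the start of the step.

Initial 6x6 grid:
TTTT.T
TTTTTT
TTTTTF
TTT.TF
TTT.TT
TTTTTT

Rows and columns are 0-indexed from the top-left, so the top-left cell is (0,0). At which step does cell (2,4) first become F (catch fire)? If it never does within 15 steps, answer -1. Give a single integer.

Step 1: cell (2,4)='F' (+4 fires, +2 burnt)
  -> target ignites at step 1
Step 2: cell (2,4)='.' (+5 fires, +4 burnt)
Step 3: cell (2,4)='.' (+3 fires, +5 burnt)
Step 4: cell (2,4)='.' (+5 fires, +3 burnt)
Step 5: cell (2,4)='.' (+6 fires, +5 burnt)
Step 6: cell (2,4)='.' (+5 fires, +6 burnt)
Step 7: cell (2,4)='.' (+3 fires, +5 burnt)
Step 8: cell (2,4)='.' (+0 fires, +3 burnt)
  fire out at step 8

1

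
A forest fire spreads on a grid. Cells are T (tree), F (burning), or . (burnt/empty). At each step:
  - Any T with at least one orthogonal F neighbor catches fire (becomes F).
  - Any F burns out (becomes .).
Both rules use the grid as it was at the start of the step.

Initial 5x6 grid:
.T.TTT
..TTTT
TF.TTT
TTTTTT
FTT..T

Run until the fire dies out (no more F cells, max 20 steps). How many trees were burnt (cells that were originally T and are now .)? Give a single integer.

Answer: 20

Derivation:
Step 1: +4 fires, +2 burnt (F count now 4)
Step 2: +2 fires, +4 burnt (F count now 2)
Step 3: +1 fires, +2 burnt (F count now 1)
Step 4: +2 fires, +1 burnt (F count now 2)
Step 5: +3 fires, +2 burnt (F count now 3)
Step 6: +5 fires, +3 burnt (F count now 5)
Step 7: +2 fires, +5 burnt (F count now 2)
Step 8: +1 fires, +2 burnt (F count now 1)
Step 9: +0 fires, +1 burnt (F count now 0)
Fire out after step 9
Initially T: 21, now '.': 29
Total burnt (originally-T cells now '.'): 20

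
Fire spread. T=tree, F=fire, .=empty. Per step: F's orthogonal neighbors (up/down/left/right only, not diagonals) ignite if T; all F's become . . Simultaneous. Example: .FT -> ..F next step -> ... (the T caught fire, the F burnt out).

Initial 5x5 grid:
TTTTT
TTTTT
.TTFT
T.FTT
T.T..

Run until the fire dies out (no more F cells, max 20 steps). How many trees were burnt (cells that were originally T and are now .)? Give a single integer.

Step 1: +5 fires, +2 burnt (F count now 5)
Step 2: +5 fires, +5 burnt (F count now 5)
Step 3: +3 fires, +5 burnt (F count now 3)
Step 4: +2 fires, +3 burnt (F count now 2)
Step 5: +1 fires, +2 burnt (F count now 1)
Step 6: +0 fires, +1 burnt (F count now 0)
Fire out after step 6
Initially T: 18, now '.': 23
Total burnt (originally-T cells now '.'): 16

Answer: 16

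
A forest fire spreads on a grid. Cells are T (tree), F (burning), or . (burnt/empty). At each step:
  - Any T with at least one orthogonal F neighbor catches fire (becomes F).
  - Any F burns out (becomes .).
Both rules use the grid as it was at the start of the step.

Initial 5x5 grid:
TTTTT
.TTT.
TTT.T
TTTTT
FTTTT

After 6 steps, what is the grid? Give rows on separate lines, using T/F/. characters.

Step 1: 2 trees catch fire, 1 burn out
  TTTTT
  .TTT.
  TTT.T
  FTTTT
  .FTTT
Step 2: 3 trees catch fire, 2 burn out
  TTTTT
  .TTT.
  FTT.T
  .FTTT
  ..FTT
Step 3: 3 trees catch fire, 3 burn out
  TTTTT
  .TTT.
  .FT.T
  ..FTT
  ...FT
Step 4: 4 trees catch fire, 3 burn out
  TTTTT
  .FTT.
  ..F.T
  ...FT
  ....F
Step 5: 3 trees catch fire, 4 burn out
  TFTTT
  ..FT.
  ....T
  ....F
  .....
Step 6: 4 trees catch fire, 3 burn out
  F.FTT
  ...F.
  ....F
  .....
  .....

F.FTT
...F.
....F
.....
.....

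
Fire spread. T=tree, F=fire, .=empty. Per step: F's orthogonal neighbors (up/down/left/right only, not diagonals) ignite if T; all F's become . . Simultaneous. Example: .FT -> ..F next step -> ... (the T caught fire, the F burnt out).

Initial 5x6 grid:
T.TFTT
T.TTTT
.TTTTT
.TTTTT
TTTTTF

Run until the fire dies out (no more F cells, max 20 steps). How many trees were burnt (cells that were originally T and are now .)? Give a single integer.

Answer: 22

Derivation:
Step 1: +5 fires, +2 burnt (F count now 5)
Step 2: +7 fires, +5 burnt (F count now 7)
Step 3: +5 fires, +7 burnt (F count now 5)
Step 4: +3 fires, +5 burnt (F count now 3)
Step 5: +2 fires, +3 burnt (F count now 2)
Step 6: +0 fires, +2 burnt (F count now 0)
Fire out after step 6
Initially T: 24, now '.': 28
Total burnt (originally-T cells now '.'): 22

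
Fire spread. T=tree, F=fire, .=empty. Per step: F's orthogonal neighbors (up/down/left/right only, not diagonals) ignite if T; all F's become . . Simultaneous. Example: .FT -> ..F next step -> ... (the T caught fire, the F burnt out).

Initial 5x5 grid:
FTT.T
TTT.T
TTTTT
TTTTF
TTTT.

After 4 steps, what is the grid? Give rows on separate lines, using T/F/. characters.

Step 1: 4 trees catch fire, 2 burn out
  .FT.T
  FTT.T
  TTTTF
  TTTF.
  TTTT.
Step 2: 7 trees catch fire, 4 burn out
  ..F.T
  .FT.F
  FTTF.
  TTF..
  TTTF.
Step 3: 7 trees catch fire, 7 burn out
  ....F
  ..F..
  .FF..
  FF...
  TTF..
Step 4: 2 trees catch fire, 7 burn out
  .....
  .....
  .....
  .....
  FF...

.....
.....
.....
.....
FF...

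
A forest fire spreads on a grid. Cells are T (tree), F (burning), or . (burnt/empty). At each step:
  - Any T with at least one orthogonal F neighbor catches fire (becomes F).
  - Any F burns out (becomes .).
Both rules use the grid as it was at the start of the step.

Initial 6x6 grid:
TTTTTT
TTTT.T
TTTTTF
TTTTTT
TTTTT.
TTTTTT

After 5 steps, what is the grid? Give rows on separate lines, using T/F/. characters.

Step 1: 3 trees catch fire, 1 burn out
  TTTTTT
  TTTT.F
  TTTTF.
  TTTTTF
  TTTTT.
  TTTTTT
Step 2: 3 trees catch fire, 3 burn out
  TTTTTF
  TTTT..
  TTTF..
  TTTTF.
  TTTTT.
  TTTTTT
Step 3: 5 trees catch fire, 3 burn out
  TTTTF.
  TTTF..
  TTF...
  TTTF..
  TTTTF.
  TTTTTT
Step 4: 6 trees catch fire, 5 burn out
  TTTF..
  TTF...
  TF....
  TTF...
  TTTF..
  TTTTFT
Step 5: 7 trees catch fire, 6 burn out
  TTF...
  TF....
  F.....
  TF....
  TTF...
  TTTF.F

TTF...
TF....
F.....
TF....
TTF...
TTTF.F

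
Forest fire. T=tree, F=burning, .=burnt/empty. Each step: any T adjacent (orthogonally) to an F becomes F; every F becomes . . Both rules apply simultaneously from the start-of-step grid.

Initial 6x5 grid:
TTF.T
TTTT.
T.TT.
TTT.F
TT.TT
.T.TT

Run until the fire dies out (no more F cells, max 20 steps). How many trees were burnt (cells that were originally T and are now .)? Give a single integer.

Answer: 19

Derivation:
Step 1: +3 fires, +2 burnt (F count now 3)
Step 2: +6 fires, +3 burnt (F count now 6)
Step 3: +4 fires, +6 burnt (F count now 4)
Step 4: +2 fires, +4 burnt (F count now 2)
Step 5: +2 fires, +2 burnt (F count now 2)
Step 6: +2 fires, +2 burnt (F count now 2)
Step 7: +0 fires, +2 burnt (F count now 0)
Fire out after step 7
Initially T: 20, now '.': 29
Total burnt (originally-T cells now '.'): 19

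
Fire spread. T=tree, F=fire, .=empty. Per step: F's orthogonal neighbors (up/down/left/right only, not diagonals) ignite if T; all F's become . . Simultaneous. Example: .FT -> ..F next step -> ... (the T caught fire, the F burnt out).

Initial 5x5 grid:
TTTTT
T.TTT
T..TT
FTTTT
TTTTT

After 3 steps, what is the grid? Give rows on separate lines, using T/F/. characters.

Step 1: 3 trees catch fire, 1 burn out
  TTTTT
  T.TTT
  F..TT
  .FTTT
  FTTTT
Step 2: 3 trees catch fire, 3 burn out
  TTTTT
  F.TTT
  ...TT
  ..FTT
  .FTTT
Step 3: 3 trees catch fire, 3 burn out
  FTTTT
  ..TTT
  ...TT
  ...FT
  ..FTT

FTTTT
..TTT
...TT
...FT
..FTT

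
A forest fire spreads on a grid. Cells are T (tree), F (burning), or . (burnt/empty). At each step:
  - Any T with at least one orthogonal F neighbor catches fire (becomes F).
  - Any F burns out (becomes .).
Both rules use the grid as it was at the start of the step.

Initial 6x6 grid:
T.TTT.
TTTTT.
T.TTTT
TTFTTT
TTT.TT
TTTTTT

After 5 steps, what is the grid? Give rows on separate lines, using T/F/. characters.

Step 1: 4 trees catch fire, 1 burn out
  T.TTT.
  TTTTT.
  T.FTTT
  TF.FTT
  TTF.TT
  TTTTTT
Step 2: 6 trees catch fire, 4 burn out
  T.TTT.
  TTFTT.
  T..FTT
  F...FT
  TF..TT
  TTFTTT
Step 3: 10 trees catch fire, 6 burn out
  T.FTT.
  TF.FT.
  F...FT
  .....F
  F...FT
  TF.FTT
Step 4: 7 trees catch fire, 10 burn out
  T..FT.
  F...F.
  .....F
  ......
  .....F
  F...FT
Step 5: 3 trees catch fire, 7 burn out
  F...F.
  ......
  ......
  ......
  ......
  .....F

F...F.
......
......
......
......
.....F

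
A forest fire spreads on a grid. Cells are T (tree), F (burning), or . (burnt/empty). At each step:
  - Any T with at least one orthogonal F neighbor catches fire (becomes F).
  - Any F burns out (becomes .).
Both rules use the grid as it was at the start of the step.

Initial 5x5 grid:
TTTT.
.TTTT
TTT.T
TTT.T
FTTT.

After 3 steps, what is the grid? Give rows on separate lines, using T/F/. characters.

Step 1: 2 trees catch fire, 1 burn out
  TTTT.
  .TTTT
  TTT.T
  FTT.T
  .FTT.
Step 2: 3 trees catch fire, 2 burn out
  TTTT.
  .TTTT
  FTT.T
  .FT.T
  ..FT.
Step 3: 3 trees catch fire, 3 burn out
  TTTT.
  .TTTT
  .FT.T
  ..F.T
  ...F.

TTTT.
.TTTT
.FT.T
..F.T
...F.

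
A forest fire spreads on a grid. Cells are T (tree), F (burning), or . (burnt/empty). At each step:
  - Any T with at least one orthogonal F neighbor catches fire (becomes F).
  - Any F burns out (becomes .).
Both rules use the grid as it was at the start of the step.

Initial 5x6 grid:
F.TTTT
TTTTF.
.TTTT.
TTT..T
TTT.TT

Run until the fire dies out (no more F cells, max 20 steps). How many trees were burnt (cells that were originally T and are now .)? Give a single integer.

Answer: 18

Derivation:
Step 1: +4 fires, +2 burnt (F count now 4)
Step 2: +5 fires, +4 burnt (F count now 5)
Step 3: +3 fires, +5 burnt (F count now 3)
Step 4: +2 fires, +3 burnt (F count now 2)
Step 5: +3 fires, +2 burnt (F count now 3)
Step 6: +1 fires, +3 burnt (F count now 1)
Step 7: +0 fires, +1 burnt (F count now 0)
Fire out after step 7
Initially T: 21, now '.': 27
Total burnt (originally-T cells now '.'): 18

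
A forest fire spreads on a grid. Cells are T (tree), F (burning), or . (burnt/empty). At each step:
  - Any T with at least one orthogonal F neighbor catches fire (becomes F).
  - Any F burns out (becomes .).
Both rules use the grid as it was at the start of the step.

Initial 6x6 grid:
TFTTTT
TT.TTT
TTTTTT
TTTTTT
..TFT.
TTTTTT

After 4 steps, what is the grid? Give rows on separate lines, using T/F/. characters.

Step 1: 7 trees catch fire, 2 burn out
  F.FTTT
  TF.TTT
  TTTTTT
  TTTFTT
  ..F.F.
  TTTFTT
Step 2: 8 trees catch fire, 7 burn out
  ...FTT
  F..TTT
  TFTFTT
  TTF.FT
  ......
  TTF.FT
Step 3: 9 trees catch fire, 8 burn out
  ....FT
  ...FTT
  F.F.FT
  TF...F
  ......
  TF...F
Step 4: 5 trees catch fire, 9 burn out
  .....F
  ....FT
  .....F
  F.....
  ......
  F.....

.....F
....FT
.....F
F.....
......
F.....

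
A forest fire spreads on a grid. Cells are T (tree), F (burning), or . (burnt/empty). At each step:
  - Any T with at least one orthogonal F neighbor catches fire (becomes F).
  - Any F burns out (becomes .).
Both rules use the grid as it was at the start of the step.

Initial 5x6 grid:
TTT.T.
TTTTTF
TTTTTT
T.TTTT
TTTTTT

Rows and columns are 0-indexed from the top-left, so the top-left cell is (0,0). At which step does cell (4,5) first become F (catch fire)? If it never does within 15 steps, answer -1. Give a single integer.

Step 1: cell (4,5)='T' (+2 fires, +1 burnt)
Step 2: cell (4,5)='T' (+4 fires, +2 burnt)
Step 3: cell (4,5)='F' (+4 fires, +4 burnt)
  -> target ignites at step 3
Step 4: cell (4,5)='.' (+5 fires, +4 burnt)
Step 5: cell (4,5)='.' (+5 fires, +5 burnt)
Step 6: cell (4,5)='.' (+3 fires, +5 burnt)
Step 7: cell (4,5)='.' (+2 fires, +3 burnt)
Step 8: cell (4,5)='.' (+1 fires, +2 burnt)
Step 9: cell (4,5)='.' (+0 fires, +1 burnt)
  fire out at step 9

3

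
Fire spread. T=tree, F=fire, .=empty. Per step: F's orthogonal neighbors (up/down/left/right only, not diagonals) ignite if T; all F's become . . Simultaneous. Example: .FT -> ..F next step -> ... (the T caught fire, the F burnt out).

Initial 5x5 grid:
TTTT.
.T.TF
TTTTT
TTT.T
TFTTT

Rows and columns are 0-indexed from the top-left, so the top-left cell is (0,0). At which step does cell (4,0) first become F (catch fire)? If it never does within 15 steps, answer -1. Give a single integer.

Step 1: cell (4,0)='F' (+5 fires, +2 burnt)
  -> target ignites at step 1
Step 2: cell (4,0)='.' (+7 fires, +5 burnt)
Step 3: cell (4,0)='.' (+5 fires, +7 burnt)
Step 4: cell (4,0)='.' (+1 fires, +5 burnt)
Step 5: cell (4,0)='.' (+1 fires, +1 burnt)
Step 6: cell (4,0)='.' (+0 fires, +1 burnt)
  fire out at step 6

1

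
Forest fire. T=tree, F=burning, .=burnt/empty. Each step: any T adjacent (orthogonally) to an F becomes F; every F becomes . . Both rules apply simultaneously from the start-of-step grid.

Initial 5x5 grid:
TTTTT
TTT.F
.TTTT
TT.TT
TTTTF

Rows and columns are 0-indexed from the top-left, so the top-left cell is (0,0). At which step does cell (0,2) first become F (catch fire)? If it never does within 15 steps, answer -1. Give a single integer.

Step 1: cell (0,2)='T' (+4 fires, +2 burnt)
Step 2: cell (0,2)='T' (+4 fires, +4 burnt)
Step 3: cell (0,2)='F' (+3 fires, +4 burnt)
  -> target ignites at step 3
Step 4: cell (0,2)='.' (+5 fires, +3 burnt)
Step 5: cell (0,2)='.' (+3 fires, +5 burnt)
Step 6: cell (0,2)='.' (+1 fires, +3 burnt)
Step 7: cell (0,2)='.' (+0 fires, +1 burnt)
  fire out at step 7

3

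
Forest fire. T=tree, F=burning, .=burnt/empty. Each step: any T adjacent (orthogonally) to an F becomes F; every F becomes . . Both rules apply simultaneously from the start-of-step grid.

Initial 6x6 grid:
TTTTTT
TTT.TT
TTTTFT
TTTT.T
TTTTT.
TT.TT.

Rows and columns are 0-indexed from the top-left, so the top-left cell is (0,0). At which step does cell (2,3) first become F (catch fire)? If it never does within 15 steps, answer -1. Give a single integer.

Step 1: cell (2,3)='F' (+3 fires, +1 burnt)
  -> target ignites at step 1
Step 2: cell (2,3)='.' (+5 fires, +3 burnt)
Step 3: cell (2,3)='.' (+6 fires, +5 burnt)
Step 4: cell (2,3)='.' (+7 fires, +6 burnt)
Step 5: cell (2,3)='.' (+5 fires, +7 burnt)
Step 6: cell (2,3)='.' (+3 fires, +5 burnt)
Step 7: cell (2,3)='.' (+1 fires, +3 burnt)
Step 8: cell (2,3)='.' (+0 fires, +1 burnt)
  fire out at step 8

1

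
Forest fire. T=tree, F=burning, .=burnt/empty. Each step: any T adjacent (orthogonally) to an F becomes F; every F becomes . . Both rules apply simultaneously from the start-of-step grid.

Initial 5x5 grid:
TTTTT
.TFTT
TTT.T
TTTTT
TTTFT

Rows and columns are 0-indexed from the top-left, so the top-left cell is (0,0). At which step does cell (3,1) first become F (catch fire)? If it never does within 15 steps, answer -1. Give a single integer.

Step 1: cell (3,1)='T' (+7 fires, +2 burnt)
Step 2: cell (3,1)='T' (+7 fires, +7 burnt)
Step 3: cell (3,1)='F' (+6 fires, +7 burnt)
  -> target ignites at step 3
Step 4: cell (3,1)='.' (+1 fires, +6 burnt)
Step 5: cell (3,1)='.' (+0 fires, +1 burnt)
  fire out at step 5

3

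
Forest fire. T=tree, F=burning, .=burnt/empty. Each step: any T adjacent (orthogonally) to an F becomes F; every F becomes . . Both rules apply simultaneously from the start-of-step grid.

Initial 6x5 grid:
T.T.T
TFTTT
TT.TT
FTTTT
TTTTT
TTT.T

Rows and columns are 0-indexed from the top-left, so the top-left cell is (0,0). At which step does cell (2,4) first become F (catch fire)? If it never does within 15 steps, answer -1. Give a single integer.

Step 1: cell (2,4)='T' (+6 fires, +2 burnt)
Step 2: cell (2,4)='T' (+6 fires, +6 burnt)
Step 3: cell (2,4)='T' (+5 fires, +6 burnt)
Step 4: cell (2,4)='F' (+5 fires, +5 burnt)
  -> target ignites at step 4
Step 5: cell (2,4)='.' (+1 fires, +5 burnt)
Step 6: cell (2,4)='.' (+1 fires, +1 burnt)
Step 7: cell (2,4)='.' (+0 fires, +1 burnt)
  fire out at step 7

4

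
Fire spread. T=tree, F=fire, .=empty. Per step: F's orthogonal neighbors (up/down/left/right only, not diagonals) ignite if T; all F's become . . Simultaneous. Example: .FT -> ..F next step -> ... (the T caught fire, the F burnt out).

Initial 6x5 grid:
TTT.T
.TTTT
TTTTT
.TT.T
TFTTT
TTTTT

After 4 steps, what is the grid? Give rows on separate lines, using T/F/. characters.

Step 1: 4 trees catch fire, 1 burn out
  TTT.T
  .TTTT
  TTTTT
  .FT.T
  F.FTT
  TFTTT
Step 2: 5 trees catch fire, 4 burn out
  TTT.T
  .TTTT
  TFTTT
  ..F.T
  ...FT
  F.FTT
Step 3: 5 trees catch fire, 5 burn out
  TTT.T
  .FTTT
  F.FTT
  ....T
  ....F
  ...FT
Step 4: 5 trees catch fire, 5 burn out
  TFT.T
  ..FTT
  ...FT
  ....F
  .....
  ....F

TFT.T
..FTT
...FT
....F
.....
....F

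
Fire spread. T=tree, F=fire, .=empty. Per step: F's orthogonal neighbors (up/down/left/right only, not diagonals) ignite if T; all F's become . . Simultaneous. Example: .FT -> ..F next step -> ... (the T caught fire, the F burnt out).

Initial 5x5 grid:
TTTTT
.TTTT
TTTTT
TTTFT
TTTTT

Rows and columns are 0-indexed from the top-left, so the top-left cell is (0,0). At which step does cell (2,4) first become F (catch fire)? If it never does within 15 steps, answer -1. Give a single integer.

Step 1: cell (2,4)='T' (+4 fires, +1 burnt)
Step 2: cell (2,4)='F' (+6 fires, +4 burnt)
  -> target ignites at step 2
Step 3: cell (2,4)='.' (+6 fires, +6 burnt)
Step 4: cell (2,4)='.' (+5 fires, +6 burnt)
Step 5: cell (2,4)='.' (+1 fires, +5 burnt)
Step 6: cell (2,4)='.' (+1 fires, +1 burnt)
Step 7: cell (2,4)='.' (+0 fires, +1 burnt)
  fire out at step 7

2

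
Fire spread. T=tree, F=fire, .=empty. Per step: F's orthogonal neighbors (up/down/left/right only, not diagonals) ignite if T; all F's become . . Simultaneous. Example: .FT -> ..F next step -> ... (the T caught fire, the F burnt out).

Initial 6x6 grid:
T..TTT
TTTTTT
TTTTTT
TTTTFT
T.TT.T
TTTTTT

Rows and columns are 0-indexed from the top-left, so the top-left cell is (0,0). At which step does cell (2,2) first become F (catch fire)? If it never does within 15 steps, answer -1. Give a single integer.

Step 1: cell (2,2)='T' (+3 fires, +1 burnt)
Step 2: cell (2,2)='T' (+6 fires, +3 burnt)
Step 3: cell (2,2)='F' (+8 fires, +6 burnt)
  -> target ignites at step 3
Step 4: cell (2,2)='.' (+7 fires, +8 burnt)
Step 5: cell (2,2)='.' (+4 fires, +7 burnt)
Step 6: cell (2,2)='.' (+2 fires, +4 burnt)
Step 7: cell (2,2)='.' (+1 fires, +2 burnt)
Step 8: cell (2,2)='.' (+0 fires, +1 burnt)
  fire out at step 8

3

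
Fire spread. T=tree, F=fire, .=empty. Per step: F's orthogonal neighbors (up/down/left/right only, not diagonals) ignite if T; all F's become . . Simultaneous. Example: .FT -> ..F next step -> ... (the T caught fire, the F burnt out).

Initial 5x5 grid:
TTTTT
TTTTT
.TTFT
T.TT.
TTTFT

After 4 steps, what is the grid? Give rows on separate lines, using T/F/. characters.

Step 1: 6 trees catch fire, 2 burn out
  TTTTT
  TTTFT
  .TF.F
  T.TF.
  TTF.F
Step 2: 6 trees catch fire, 6 burn out
  TTTFT
  TTF.F
  .F...
  T.F..
  TF...
Step 3: 4 trees catch fire, 6 burn out
  TTF.F
  TF...
  .....
  T....
  F....
Step 4: 3 trees catch fire, 4 burn out
  TF...
  F....
  .....
  F....
  .....

TF...
F....
.....
F....
.....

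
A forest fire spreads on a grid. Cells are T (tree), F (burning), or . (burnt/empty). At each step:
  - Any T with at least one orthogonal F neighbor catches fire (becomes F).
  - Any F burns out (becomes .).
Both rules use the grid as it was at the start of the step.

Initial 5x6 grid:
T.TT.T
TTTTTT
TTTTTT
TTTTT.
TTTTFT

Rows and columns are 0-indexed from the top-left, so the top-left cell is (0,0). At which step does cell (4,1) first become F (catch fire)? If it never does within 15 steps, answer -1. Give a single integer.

Step 1: cell (4,1)='T' (+3 fires, +1 burnt)
Step 2: cell (4,1)='T' (+3 fires, +3 burnt)
Step 3: cell (4,1)='F' (+5 fires, +3 burnt)
  -> target ignites at step 3
Step 4: cell (4,1)='.' (+5 fires, +5 burnt)
Step 5: cell (4,1)='.' (+5 fires, +5 burnt)
Step 6: cell (4,1)='.' (+3 fires, +5 burnt)
Step 7: cell (4,1)='.' (+1 fires, +3 burnt)
Step 8: cell (4,1)='.' (+1 fires, +1 burnt)
Step 9: cell (4,1)='.' (+0 fires, +1 burnt)
  fire out at step 9

3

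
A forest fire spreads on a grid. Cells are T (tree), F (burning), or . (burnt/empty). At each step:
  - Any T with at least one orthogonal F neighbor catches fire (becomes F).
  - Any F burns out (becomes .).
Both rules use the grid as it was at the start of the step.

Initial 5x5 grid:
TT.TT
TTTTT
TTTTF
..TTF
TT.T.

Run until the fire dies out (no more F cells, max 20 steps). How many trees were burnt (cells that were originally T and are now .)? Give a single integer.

Answer: 16

Derivation:
Step 1: +3 fires, +2 burnt (F count now 3)
Step 2: +5 fires, +3 burnt (F count now 5)
Step 3: +3 fires, +5 burnt (F count now 3)
Step 4: +2 fires, +3 burnt (F count now 2)
Step 5: +2 fires, +2 burnt (F count now 2)
Step 6: +1 fires, +2 burnt (F count now 1)
Step 7: +0 fires, +1 burnt (F count now 0)
Fire out after step 7
Initially T: 18, now '.': 23
Total burnt (originally-T cells now '.'): 16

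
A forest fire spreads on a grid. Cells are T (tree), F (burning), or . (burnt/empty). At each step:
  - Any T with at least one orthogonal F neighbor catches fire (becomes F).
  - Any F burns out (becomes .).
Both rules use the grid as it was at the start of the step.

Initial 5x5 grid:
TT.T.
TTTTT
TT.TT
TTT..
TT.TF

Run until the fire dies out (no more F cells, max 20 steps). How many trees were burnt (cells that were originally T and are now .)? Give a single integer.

Step 1: +1 fires, +1 burnt (F count now 1)
Step 2: +0 fires, +1 burnt (F count now 0)
Fire out after step 2
Initially T: 18, now '.': 8
Total burnt (originally-T cells now '.'): 1

Answer: 1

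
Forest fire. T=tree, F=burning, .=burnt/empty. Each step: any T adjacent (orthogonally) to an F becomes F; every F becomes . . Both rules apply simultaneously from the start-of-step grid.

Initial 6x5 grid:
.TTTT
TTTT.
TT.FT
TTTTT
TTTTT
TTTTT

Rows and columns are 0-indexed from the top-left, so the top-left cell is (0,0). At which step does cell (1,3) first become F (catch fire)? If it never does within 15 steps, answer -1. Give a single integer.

Step 1: cell (1,3)='F' (+3 fires, +1 burnt)
  -> target ignites at step 1
Step 2: cell (1,3)='.' (+5 fires, +3 burnt)
Step 3: cell (1,3)='.' (+7 fires, +5 burnt)
Step 4: cell (1,3)='.' (+7 fires, +7 burnt)
Step 5: cell (1,3)='.' (+3 fires, +7 burnt)
Step 6: cell (1,3)='.' (+1 fires, +3 burnt)
Step 7: cell (1,3)='.' (+0 fires, +1 burnt)
  fire out at step 7

1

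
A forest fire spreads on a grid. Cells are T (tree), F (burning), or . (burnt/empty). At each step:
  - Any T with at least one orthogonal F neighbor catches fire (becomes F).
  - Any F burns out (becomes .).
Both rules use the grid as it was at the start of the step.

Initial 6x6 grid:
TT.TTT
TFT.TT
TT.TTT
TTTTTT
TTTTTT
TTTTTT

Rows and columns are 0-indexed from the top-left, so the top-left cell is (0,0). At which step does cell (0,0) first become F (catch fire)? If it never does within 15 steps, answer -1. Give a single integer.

Step 1: cell (0,0)='T' (+4 fires, +1 burnt)
Step 2: cell (0,0)='F' (+3 fires, +4 burnt)
  -> target ignites at step 2
Step 3: cell (0,0)='.' (+3 fires, +3 burnt)
Step 4: cell (0,0)='.' (+4 fires, +3 burnt)
Step 5: cell (0,0)='.' (+5 fires, +4 burnt)
Step 6: cell (0,0)='.' (+4 fires, +5 burnt)
Step 7: cell (0,0)='.' (+4 fires, +4 burnt)
Step 8: cell (0,0)='.' (+3 fires, +4 burnt)
Step 9: cell (0,0)='.' (+2 fires, +3 burnt)
Step 10: cell (0,0)='.' (+0 fires, +2 burnt)
  fire out at step 10

2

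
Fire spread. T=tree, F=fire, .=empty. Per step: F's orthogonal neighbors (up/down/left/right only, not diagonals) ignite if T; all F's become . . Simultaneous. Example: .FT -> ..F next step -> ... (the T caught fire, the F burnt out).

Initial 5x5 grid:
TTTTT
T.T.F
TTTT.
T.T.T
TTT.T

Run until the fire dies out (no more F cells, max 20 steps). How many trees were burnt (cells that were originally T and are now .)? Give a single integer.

Step 1: +1 fires, +1 burnt (F count now 1)
Step 2: +1 fires, +1 burnt (F count now 1)
Step 3: +1 fires, +1 burnt (F count now 1)
Step 4: +2 fires, +1 burnt (F count now 2)
Step 5: +2 fires, +2 burnt (F count now 2)
Step 6: +4 fires, +2 burnt (F count now 4)
Step 7: +2 fires, +4 burnt (F count now 2)
Step 8: +2 fires, +2 burnt (F count now 2)
Step 9: +1 fires, +2 burnt (F count now 1)
Step 10: +0 fires, +1 burnt (F count now 0)
Fire out after step 10
Initially T: 18, now '.': 23
Total burnt (originally-T cells now '.'): 16

Answer: 16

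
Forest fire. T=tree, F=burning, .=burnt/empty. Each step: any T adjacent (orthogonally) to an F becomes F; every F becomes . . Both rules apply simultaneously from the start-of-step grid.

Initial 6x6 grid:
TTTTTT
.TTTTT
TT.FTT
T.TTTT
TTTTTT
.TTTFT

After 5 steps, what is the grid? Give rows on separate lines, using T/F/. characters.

Step 1: 6 trees catch fire, 2 burn out
  TTTTTT
  .TTFTT
  TT..FT
  T.TFTT
  TTTTFT
  .TTF.F
Step 2: 9 trees catch fire, 6 burn out
  TTTFTT
  .TF.FT
  TT...F
  T.F.FT
  TTTF.F
  .TF...
Step 3: 7 trees catch fire, 9 burn out
  TTF.FT
  .F...F
  TT....
  T....F
  TTF...
  .F....
Step 4: 4 trees catch fire, 7 burn out
  TF...F
  ......
  TF....
  T.....
  TF....
  ......
Step 5: 3 trees catch fire, 4 burn out
  F.....
  ......
  F.....
  T.....
  F.....
  ......

F.....
......
F.....
T.....
F.....
......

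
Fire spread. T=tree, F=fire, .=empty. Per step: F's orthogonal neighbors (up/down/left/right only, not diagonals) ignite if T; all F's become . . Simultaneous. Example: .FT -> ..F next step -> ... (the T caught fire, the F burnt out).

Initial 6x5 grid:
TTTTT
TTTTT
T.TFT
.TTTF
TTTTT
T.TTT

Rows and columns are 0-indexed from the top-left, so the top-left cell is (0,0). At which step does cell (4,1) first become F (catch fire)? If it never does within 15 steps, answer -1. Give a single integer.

Step 1: cell (4,1)='T' (+5 fires, +2 burnt)
Step 2: cell (4,1)='T' (+6 fires, +5 burnt)
Step 3: cell (4,1)='T' (+6 fires, +6 burnt)
Step 4: cell (4,1)='F' (+4 fires, +6 burnt)
  -> target ignites at step 4
Step 5: cell (4,1)='.' (+3 fires, +4 burnt)
Step 6: cell (4,1)='.' (+1 fires, +3 burnt)
Step 7: cell (4,1)='.' (+0 fires, +1 burnt)
  fire out at step 7

4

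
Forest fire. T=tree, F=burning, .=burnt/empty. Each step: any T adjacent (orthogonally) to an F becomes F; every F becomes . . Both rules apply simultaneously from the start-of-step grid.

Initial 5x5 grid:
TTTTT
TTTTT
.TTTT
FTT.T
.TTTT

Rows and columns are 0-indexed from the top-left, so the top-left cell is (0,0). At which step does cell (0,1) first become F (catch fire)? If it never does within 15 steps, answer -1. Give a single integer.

Step 1: cell (0,1)='T' (+1 fires, +1 burnt)
Step 2: cell (0,1)='T' (+3 fires, +1 burnt)
Step 3: cell (0,1)='T' (+3 fires, +3 burnt)
Step 4: cell (0,1)='F' (+5 fires, +3 burnt)
  -> target ignites at step 4
Step 5: cell (0,1)='.' (+5 fires, +5 burnt)
Step 6: cell (0,1)='.' (+3 fires, +5 burnt)
Step 7: cell (0,1)='.' (+1 fires, +3 burnt)
Step 8: cell (0,1)='.' (+0 fires, +1 burnt)
  fire out at step 8

4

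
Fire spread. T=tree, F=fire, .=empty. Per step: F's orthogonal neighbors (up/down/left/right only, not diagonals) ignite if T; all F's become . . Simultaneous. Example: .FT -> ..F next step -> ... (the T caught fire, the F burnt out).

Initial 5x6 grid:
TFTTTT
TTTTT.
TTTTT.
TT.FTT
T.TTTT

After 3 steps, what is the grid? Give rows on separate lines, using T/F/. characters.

Step 1: 6 trees catch fire, 2 burn out
  F.FTTT
  TFTTT.
  TTTFT.
  TT..FT
  T.TFTT
Step 2: 10 trees catch fire, 6 burn out
  ...FTT
  F.FFT.
  TFF.F.
  TT...F
  T.F.FT
Step 3: 5 trees catch fire, 10 burn out
  ....FT
  ....F.
  F.....
  TF....
  T....F

....FT
....F.
F.....
TF....
T....F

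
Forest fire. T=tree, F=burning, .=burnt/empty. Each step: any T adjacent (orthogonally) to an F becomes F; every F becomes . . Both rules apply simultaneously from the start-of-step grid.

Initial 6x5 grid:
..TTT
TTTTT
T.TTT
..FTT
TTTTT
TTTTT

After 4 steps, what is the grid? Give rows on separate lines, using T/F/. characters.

Step 1: 3 trees catch fire, 1 burn out
  ..TTT
  TTTTT
  T.FTT
  ...FT
  TTFTT
  TTTTT
Step 2: 6 trees catch fire, 3 burn out
  ..TTT
  TTFTT
  T..FT
  ....F
  TF.FT
  TTFTT
Step 3: 8 trees catch fire, 6 burn out
  ..FTT
  TF.FT
  T...F
  .....
  F...F
  TF.FT
Step 4: 5 trees catch fire, 8 burn out
  ...FT
  F...F
  T....
  .....
  .....
  F...F

...FT
F...F
T....
.....
.....
F...F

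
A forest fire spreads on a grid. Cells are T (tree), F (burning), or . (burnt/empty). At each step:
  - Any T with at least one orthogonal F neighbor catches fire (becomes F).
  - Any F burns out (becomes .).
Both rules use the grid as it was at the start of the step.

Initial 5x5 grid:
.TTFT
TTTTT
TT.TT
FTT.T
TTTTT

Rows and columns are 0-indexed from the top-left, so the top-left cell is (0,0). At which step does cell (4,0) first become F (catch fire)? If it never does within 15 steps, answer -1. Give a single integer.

Step 1: cell (4,0)='F' (+6 fires, +2 burnt)
  -> target ignites at step 1
Step 2: cell (4,0)='.' (+8 fires, +6 burnt)
Step 3: cell (4,0)='.' (+3 fires, +8 burnt)
Step 4: cell (4,0)='.' (+2 fires, +3 burnt)
Step 5: cell (4,0)='.' (+1 fires, +2 burnt)
Step 6: cell (4,0)='.' (+0 fires, +1 burnt)
  fire out at step 6

1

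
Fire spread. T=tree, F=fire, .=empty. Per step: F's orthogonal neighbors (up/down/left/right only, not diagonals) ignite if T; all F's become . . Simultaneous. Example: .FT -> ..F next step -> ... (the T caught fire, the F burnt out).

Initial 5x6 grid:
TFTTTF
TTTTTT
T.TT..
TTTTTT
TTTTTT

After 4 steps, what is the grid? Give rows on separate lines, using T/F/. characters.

Step 1: 5 trees catch fire, 2 burn out
  F.FTF.
  TFTTTF
  T.TT..
  TTTTTT
  TTTTTT
Step 2: 4 trees catch fire, 5 burn out
  ...F..
  F.FTF.
  T.TT..
  TTTTTT
  TTTTTT
Step 3: 3 trees catch fire, 4 burn out
  ......
  ...F..
  F.FT..
  TTTTTT
  TTTTTT
Step 4: 3 trees catch fire, 3 burn out
  ......
  ......
  ...F..
  FTFTTT
  TTTTTT

......
......
...F..
FTFTTT
TTTTTT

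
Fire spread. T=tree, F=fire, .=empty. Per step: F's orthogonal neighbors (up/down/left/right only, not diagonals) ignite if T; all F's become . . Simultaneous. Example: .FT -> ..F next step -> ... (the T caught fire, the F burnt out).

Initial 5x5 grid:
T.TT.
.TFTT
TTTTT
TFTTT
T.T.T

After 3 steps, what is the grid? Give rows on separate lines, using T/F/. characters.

Step 1: 7 trees catch fire, 2 burn out
  T.FT.
  .F.FT
  TFFTT
  F.FTT
  T.T.T
Step 2: 7 trees catch fire, 7 burn out
  T..F.
  ....F
  F..FT
  ...FT
  F.F.T
Step 3: 2 trees catch fire, 7 burn out
  T....
  .....
  ....F
  ....F
  ....T

T....
.....
....F
....F
....T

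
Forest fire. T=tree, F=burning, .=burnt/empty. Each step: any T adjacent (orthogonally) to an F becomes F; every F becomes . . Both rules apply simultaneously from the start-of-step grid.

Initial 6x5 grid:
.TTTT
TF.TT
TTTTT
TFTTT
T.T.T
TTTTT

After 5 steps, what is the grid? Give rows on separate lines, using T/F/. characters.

Step 1: 5 trees catch fire, 2 burn out
  .FTTT
  F..TT
  TFTTT
  F.FTT
  T.T.T
  TTTTT
Step 2: 6 trees catch fire, 5 burn out
  ..FTT
  ...TT
  F.FTT
  ...FT
  F.F.T
  TTTTT
Step 3: 5 trees catch fire, 6 burn out
  ...FT
  ...TT
  ...FT
  ....F
  ....T
  FTFTT
Step 4: 6 trees catch fire, 5 burn out
  ....F
  ...FT
  ....F
  .....
  ....F
  .F.FT
Step 5: 2 trees catch fire, 6 burn out
  .....
  ....F
  .....
  .....
  .....
  ....F

.....
....F
.....
.....
.....
....F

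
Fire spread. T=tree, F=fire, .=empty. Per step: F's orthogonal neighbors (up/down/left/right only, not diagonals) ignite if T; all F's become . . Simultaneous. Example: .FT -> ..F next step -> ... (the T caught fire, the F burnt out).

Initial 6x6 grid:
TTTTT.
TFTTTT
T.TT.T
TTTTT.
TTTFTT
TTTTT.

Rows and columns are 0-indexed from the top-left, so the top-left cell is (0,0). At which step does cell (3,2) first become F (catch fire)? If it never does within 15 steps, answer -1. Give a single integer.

Step 1: cell (3,2)='T' (+7 fires, +2 burnt)
Step 2: cell (3,2)='F' (+12 fires, +7 burnt)
  -> target ignites at step 2
Step 3: cell (3,2)='.' (+6 fires, +12 burnt)
Step 4: cell (3,2)='.' (+3 fires, +6 burnt)
Step 5: cell (3,2)='.' (+1 fires, +3 burnt)
Step 6: cell (3,2)='.' (+0 fires, +1 burnt)
  fire out at step 6

2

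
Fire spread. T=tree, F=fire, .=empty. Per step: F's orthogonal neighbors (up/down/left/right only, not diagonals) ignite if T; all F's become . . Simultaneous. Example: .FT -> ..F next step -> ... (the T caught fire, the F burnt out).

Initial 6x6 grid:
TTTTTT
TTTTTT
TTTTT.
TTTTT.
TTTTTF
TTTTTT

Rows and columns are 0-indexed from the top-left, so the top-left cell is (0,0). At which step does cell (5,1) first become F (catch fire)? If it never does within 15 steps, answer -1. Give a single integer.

Step 1: cell (5,1)='T' (+2 fires, +1 burnt)
Step 2: cell (5,1)='T' (+3 fires, +2 burnt)
Step 3: cell (5,1)='T' (+4 fires, +3 burnt)
Step 4: cell (5,1)='T' (+5 fires, +4 burnt)
Step 5: cell (5,1)='F' (+7 fires, +5 burnt)
  -> target ignites at step 5
Step 6: cell (5,1)='.' (+6 fires, +7 burnt)
Step 7: cell (5,1)='.' (+3 fires, +6 burnt)
Step 8: cell (5,1)='.' (+2 fires, +3 burnt)
Step 9: cell (5,1)='.' (+1 fires, +2 burnt)
Step 10: cell (5,1)='.' (+0 fires, +1 burnt)
  fire out at step 10

5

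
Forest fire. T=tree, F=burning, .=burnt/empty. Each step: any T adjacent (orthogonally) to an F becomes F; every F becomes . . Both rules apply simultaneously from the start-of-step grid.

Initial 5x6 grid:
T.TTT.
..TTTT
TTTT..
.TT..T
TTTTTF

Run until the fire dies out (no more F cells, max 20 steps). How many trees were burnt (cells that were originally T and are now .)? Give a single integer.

Answer: 19

Derivation:
Step 1: +2 fires, +1 burnt (F count now 2)
Step 2: +1 fires, +2 burnt (F count now 1)
Step 3: +1 fires, +1 burnt (F count now 1)
Step 4: +2 fires, +1 burnt (F count now 2)
Step 5: +3 fires, +2 burnt (F count now 3)
Step 6: +3 fires, +3 burnt (F count now 3)
Step 7: +3 fires, +3 burnt (F count now 3)
Step 8: +2 fires, +3 burnt (F count now 2)
Step 9: +2 fires, +2 burnt (F count now 2)
Step 10: +0 fires, +2 burnt (F count now 0)
Fire out after step 10
Initially T: 20, now '.': 29
Total burnt (originally-T cells now '.'): 19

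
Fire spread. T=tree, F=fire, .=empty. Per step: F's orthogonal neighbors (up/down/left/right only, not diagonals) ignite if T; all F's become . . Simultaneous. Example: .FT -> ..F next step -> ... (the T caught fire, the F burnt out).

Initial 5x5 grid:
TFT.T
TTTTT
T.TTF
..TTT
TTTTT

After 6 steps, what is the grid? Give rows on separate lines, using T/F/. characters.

Step 1: 6 trees catch fire, 2 burn out
  F.F.T
  TFTTF
  T.TF.
  ..TTF
  TTTTT
Step 2: 7 trees catch fire, 6 burn out
  ....F
  F.FF.
  T.F..
  ..TF.
  TTTTF
Step 3: 3 trees catch fire, 7 burn out
  .....
  .....
  F....
  ..F..
  TTTF.
Step 4: 1 trees catch fire, 3 burn out
  .....
  .....
  .....
  .....
  TTF..
Step 5: 1 trees catch fire, 1 burn out
  .....
  .....
  .....
  .....
  TF...
Step 6: 1 trees catch fire, 1 burn out
  .....
  .....
  .....
  .....
  F....

.....
.....
.....
.....
F....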